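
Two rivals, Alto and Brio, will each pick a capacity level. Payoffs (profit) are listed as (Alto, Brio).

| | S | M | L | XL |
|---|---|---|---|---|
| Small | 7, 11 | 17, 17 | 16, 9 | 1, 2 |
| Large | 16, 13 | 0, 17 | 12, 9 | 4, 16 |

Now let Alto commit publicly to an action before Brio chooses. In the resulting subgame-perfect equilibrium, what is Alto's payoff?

Solve by backward induction (Alto leads).
- Small → Brio plays M (best of 11, 17, 9, 2); Alto gets 17.
- Large → Brio plays M (best of 13, 17, 9, 16); Alto gets 0.
Alto's induced payoffs are 17, 0, so Alto commits to Small. Subgame-perfect outcome: (Small, M) with payoffs (17, 17).

17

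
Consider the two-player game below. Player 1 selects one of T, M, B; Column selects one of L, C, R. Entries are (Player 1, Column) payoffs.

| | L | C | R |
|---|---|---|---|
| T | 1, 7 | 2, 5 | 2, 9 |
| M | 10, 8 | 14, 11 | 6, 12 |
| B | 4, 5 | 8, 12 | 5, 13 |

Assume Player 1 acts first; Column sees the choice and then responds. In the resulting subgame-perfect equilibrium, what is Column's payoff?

Backward induction with Player 1 moving first.
- T: Column compares 7, 5, 9 and picks R; Player 1 would get 2.
- M: Column compares 8, 11, 12 and picks R; Player 1 would get 6.
- B: Column compares 5, 12, 13 and picks R; Player 1 would get 5.
Player 1's induced payoffs are 2, 6, 5, so Player 1 commits to M. Subgame-perfect outcome: (M, R) with payoffs (6, 12).

12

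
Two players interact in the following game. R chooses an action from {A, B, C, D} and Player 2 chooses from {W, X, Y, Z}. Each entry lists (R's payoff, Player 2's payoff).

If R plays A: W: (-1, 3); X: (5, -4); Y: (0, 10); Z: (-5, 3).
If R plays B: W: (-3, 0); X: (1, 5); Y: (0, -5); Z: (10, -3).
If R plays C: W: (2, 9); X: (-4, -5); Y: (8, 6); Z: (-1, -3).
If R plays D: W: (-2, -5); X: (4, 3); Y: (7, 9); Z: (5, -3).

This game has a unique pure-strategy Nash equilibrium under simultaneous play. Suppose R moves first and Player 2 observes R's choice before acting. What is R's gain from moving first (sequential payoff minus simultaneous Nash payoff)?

5

Solve by backward induction (R leads).
- A: Player 2 compares 3, -4, 10, 3 and picks Y; R would get 0.
- B: Player 2 compares 0, 5, -5, -3 and picks X; R would get 1.
- C: Player 2 compares 9, -5, 6, -3 and picks W; R would get 2.
- D: Player 2 compares -5, 3, 9, -3 and picks Y; R would get 7.
Among 0, 1, 2, 7, the best is 7 at D. Subgame-perfect outcome: (D, Y) with payoffs (7, 9).
Under simultaneous play:
R's best replies: W→C; X→A; Y→C; Z→B.
Player 2's best replies: A→Y; B→X; C→W; D→Y.
Only (C, W) has each player best-responding; Nash payoffs (2, 9).
R's commitment gain: 7 − 2 = 5.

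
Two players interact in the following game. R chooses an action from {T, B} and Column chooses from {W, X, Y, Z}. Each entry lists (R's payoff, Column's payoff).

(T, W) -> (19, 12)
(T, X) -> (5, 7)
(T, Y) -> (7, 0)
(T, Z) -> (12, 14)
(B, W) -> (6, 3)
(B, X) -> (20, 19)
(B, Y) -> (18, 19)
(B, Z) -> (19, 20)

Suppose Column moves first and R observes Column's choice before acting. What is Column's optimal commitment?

Z

Backward induction with Column moving first.
- W → R plays T (best of 19, 6); Column gets 12.
- X → R plays B (best of 5, 20); Column gets 19.
- Y → R plays B (best of 7, 18); Column gets 19.
- Z → R plays B (best of 12, 19); Column gets 20.
Column's induced payoffs are 12, 19, 19, 20, so Column commits to Z. Subgame-perfect outcome: (B, Z) with payoffs (19, 20).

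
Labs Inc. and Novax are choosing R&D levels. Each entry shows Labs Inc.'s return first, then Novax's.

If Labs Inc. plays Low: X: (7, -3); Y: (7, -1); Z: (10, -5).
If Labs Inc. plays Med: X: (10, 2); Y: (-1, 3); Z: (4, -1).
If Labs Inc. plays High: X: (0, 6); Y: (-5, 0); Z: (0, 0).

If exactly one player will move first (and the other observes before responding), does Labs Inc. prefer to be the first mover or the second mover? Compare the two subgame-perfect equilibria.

second

If Labs Inc. leads: Novax's best replies are Low→Y, Med→Y, High→X; Labs Inc.'s induced payoffs 7, -1, 0; outcome (Low, Y), payoffs (7, -1).
If Novax leads: Labs Inc.'s best replies are X→Med, Y→Low, Z→Low; Novax's induced payoffs 2, -1, -5; outcome (Med, X), payoffs (10, 2).
Labs Inc. gets 7 moving first and 10 moving second, so Labs Inc. prefers to move second.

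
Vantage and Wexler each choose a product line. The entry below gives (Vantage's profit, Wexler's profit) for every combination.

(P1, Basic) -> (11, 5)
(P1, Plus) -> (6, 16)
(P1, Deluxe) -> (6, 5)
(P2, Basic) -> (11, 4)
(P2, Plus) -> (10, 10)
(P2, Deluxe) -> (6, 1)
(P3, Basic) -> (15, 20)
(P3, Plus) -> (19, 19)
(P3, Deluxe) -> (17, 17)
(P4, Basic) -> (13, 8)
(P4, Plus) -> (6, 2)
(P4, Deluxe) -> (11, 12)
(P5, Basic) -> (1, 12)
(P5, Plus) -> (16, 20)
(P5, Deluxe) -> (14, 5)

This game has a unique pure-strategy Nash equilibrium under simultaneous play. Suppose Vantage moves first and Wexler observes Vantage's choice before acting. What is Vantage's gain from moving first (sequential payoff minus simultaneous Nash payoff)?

Backward induction with Vantage moving first.
- P1 → Wexler plays Plus (best of 5, 16, 5); Vantage gets 6.
- P2 → Wexler plays Plus (best of 4, 10, 1); Vantage gets 10.
- P3 → Wexler plays Basic (best of 20, 19, 17); Vantage gets 15.
- P4 → Wexler plays Deluxe (best of 8, 2, 12); Vantage gets 11.
- P5 → Wexler plays Plus (best of 12, 20, 5); Vantage gets 16.
Vantage's induced payoffs are 6, 10, 15, 11, 16, so Vantage commits to P5. Subgame-perfect outcome: (P5, Plus) with payoffs (16, 20).
Now find the simultaneous Nash equilibrium.
Vantage's best replies: Basic→P3; Plus→P3; Deluxe→P3.
Wexler's best replies: P1→Plus; P2→Plus; P3→Basic; P4→Deluxe; P5→Plus.
Only (P3, Basic) has each player best-responding; Nash payoffs (15, 20).
Vantage's commitment gain: 16 − 15 = 1.

1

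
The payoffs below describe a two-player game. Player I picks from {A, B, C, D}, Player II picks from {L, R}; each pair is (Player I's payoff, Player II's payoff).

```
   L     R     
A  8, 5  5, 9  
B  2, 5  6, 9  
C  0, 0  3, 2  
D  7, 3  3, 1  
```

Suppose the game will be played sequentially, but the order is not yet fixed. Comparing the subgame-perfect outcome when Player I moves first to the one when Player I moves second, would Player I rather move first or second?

If Player I leads: Player II's best replies are A→R, B→R, C→R, D→L; Player I's induced payoffs 5, 6, 3, 7; outcome (D, L), payoffs (7, 3).
If Player II leads: Player I's best replies are L→A, R→B; Player II's induced payoffs 5, 9; outcome (B, R), payoffs (6, 9).
Player I gets 7 moving first and 6 moving second, so Player I prefers to move first.

first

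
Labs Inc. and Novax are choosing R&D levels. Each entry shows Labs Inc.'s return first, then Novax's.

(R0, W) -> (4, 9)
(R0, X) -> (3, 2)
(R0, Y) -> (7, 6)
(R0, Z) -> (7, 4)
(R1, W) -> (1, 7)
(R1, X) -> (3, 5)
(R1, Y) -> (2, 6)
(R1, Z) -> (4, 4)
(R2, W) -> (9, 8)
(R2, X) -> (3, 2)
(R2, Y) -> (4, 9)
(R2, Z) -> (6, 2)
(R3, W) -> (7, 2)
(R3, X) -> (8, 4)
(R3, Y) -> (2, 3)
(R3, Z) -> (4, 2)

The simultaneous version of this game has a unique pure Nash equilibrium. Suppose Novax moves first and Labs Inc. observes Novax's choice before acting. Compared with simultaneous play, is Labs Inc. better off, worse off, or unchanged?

better off

Solve by backward induction (Novax leads).
- W → Labs Inc. plays R2 (best of 4, 1, 9, 7); Novax gets 8.
- X → Labs Inc. plays R3 (best of 3, 3, 3, 8); Novax gets 4.
- Y → Labs Inc. plays R0 (best of 7, 2, 4, 2); Novax gets 6.
- Z → Labs Inc. plays R0 (best of 7, 4, 6, 4); Novax gets 4.
Among 8, 4, 6, 4, the best is 8 at W. Subgame-perfect outcome: (R2, W) with payoffs (9, 8).
For the simultaneous game, intersect best replies.
Labs Inc.'s best replies: W→R2; X→R3; Y→R0; Z→R0.
Novax's best replies: R0→W; R1→W; R2→Y; R3→X.
Only (R3, X) has each player best-responding; Nash payoffs (8, 4).
Labs Inc. earns 9 sequentially versus 8 at the Nash outcome: better off.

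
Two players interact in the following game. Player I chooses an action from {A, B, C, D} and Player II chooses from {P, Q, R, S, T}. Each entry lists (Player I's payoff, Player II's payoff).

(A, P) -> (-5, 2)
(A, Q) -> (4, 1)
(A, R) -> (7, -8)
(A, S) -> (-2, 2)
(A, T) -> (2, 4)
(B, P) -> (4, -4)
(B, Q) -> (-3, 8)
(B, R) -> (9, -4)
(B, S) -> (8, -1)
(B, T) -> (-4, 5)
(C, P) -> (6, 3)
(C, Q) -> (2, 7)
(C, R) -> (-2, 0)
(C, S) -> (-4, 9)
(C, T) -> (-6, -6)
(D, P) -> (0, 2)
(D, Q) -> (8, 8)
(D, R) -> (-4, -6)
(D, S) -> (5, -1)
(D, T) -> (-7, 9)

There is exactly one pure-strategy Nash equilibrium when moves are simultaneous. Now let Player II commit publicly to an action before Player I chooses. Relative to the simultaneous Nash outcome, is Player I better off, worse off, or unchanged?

Player I best-responds to each possible Player II move:
- P: Player I compares -5, 4, 6, 0 and picks C; Player II would get 3.
- Q: Player I compares 4, -3, 2, 8 and picks D; Player II would get 8.
- R: Player I compares 7, 9, -2, -4 and picks B; Player II would get -4.
- S: Player I compares -2, 8, -4, 5 and picks B; Player II would get -1.
- T: Player I compares 2, -4, -6, -7 and picks A; Player II would get 4.
Maximizing over 3, 8, -4, -1, 4, Player II chooses Q. Subgame-perfect outcome: (D, Q) with payoffs (8, 8).
For the simultaneous game, intersect best replies.
Player I's best replies: P→C; Q→D; R→B; S→B; T→A.
Player II's best replies: A→T; B→Q; C→S; D→T.
The unique mutual best reply is (A, T), giving (2, 4).
Player I earns 8 sequentially versus 2 at the Nash outcome: better off.

better off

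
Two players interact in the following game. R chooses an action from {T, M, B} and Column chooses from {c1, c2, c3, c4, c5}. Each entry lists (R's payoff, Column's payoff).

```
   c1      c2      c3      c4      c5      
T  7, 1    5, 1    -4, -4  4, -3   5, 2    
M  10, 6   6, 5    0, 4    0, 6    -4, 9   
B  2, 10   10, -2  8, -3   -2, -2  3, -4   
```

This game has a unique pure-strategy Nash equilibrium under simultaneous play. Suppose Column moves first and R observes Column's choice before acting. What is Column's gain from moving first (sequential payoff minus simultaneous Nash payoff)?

4

Solve by backward induction (Column leads).
- c1: BR = M, leader payoff 6.
- c2: BR = B, leader payoff -2.
- c3: BR = B, leader payoff -3.
- c4: BR = T, leader payoff -3.
- c5: BR = T, leader payoff 2.
Maximizing over 6, -2, -3, -3, 2, Column chooses c1. Subgame-perfect outcome: (M, c1) with payoffs (10, 6).
Now find the simultaneous Nash equilibrium.
R's best replies: c1→M; c2→B; c3→B; c4→T; c5→T.
Column's best replies: T→c5; M→c5; B→c1.
Only (T, c5) has each player best-responding; Nash payoffs (5, 2).
Column's commitment gain: 6 − 2 = 4.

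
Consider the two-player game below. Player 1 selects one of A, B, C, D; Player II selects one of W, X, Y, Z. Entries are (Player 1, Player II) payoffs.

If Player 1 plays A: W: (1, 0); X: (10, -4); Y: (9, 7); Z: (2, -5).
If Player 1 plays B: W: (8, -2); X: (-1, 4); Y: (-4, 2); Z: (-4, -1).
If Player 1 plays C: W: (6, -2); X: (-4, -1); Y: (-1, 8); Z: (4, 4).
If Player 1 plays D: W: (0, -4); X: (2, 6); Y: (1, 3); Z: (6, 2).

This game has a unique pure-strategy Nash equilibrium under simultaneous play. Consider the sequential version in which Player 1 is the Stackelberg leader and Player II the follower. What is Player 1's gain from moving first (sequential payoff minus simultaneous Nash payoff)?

Backward induction with Player 1 moving first.
- A: Player II compares 0, -4, 7, -5 and picks Y; Player 1 would get 9.
- B: Player II compares -2, 4, 2, -1 and picks X; Player 1 would get -1.
- C: Player II compares -2, -1, 8, 4 and picks Y; Player 1 would get -1.
- D: Player II compares -4, 6, 3, 2 and picks X; Player 1 would get 2.
Player 1's induced payoffs are 9, -1, -1, 2, so Player 1 commits to A. Subgame-perfect outcome: (A, Y) with payoffs (9, 7).
For the simultaneous game, intersect best replies.
Player 1's best replies: W→B; X→A; Y→A; Z→D.
Player II's best replies: A→Y; B→X; C→Y; D→X.
Only (A, Y) has each player best-responding; Nash payoffs (9, 7).
Player 1's commitment gain: 9 − 9 = 0.

0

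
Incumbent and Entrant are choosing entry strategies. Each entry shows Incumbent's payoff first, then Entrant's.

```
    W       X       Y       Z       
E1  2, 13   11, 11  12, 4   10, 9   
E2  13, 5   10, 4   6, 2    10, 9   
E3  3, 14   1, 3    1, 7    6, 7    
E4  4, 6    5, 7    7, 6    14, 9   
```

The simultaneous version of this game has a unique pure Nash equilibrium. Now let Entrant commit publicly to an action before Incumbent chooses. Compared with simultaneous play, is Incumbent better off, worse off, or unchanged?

worse off

Incumbent best-responds to each possible Entrant move:
- W: BR = E2, leader payoff 5.
- X: BR = E1, leader payoff 11.
- Y: BR = E1, leader payoff 4.
- Z: BR = E4, leader payoff 9.
Maximizing over 5, 11, 4, 9, Entrant chooses X. Subgame-perfect outcome: (E1, X) with payoffs (11, 11).
For the simultaneous game, intersect best replies.
Incumbent's best replies: W→E2; X→E1; Y→E1; Z→E4.
Entrant's best replies: E1→W; E2→Z; E3→W; E4→Z.
Only (E4, Z) has each player best-responding; Nash payoffs (14, 9).
Incumbent earns 11 sequentially versus 14 at the Nash outcome: worse off.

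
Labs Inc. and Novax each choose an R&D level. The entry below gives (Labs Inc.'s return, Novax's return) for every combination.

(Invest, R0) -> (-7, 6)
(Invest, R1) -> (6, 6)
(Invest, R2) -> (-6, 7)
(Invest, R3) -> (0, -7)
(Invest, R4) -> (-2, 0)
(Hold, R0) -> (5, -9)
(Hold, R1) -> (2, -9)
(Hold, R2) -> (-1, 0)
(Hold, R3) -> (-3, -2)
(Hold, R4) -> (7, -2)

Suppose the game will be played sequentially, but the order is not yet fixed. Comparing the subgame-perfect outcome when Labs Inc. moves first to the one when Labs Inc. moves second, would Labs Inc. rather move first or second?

second

If Labs Inc. leads: Novax's best replies are Invest→R2, Hold→R2; Labs Inc.'s induced payoffs -6, -1; outcome (Hold, R2), payoffs (-1, 0).
If Novax leads: Labs Inc.'s best replies are R0→Hold, R1→Invest, R2→Hold, R3→Invest, R4→Hold; Novax's induced payoffs -9, 6, 0, -7, -2; outcome (Invest, R1), payoffs (6, 6).
Labs Inc. gets -1 moving first and 6 moving second, so Labs Inc. prefers to move second.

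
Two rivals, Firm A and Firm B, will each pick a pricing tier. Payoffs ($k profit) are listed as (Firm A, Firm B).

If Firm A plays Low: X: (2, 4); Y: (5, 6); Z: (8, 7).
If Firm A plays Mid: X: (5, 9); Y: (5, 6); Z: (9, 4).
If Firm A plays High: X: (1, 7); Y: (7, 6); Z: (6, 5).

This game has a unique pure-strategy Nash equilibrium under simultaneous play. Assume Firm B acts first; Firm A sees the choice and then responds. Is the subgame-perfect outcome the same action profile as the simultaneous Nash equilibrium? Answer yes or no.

Solve by backward induction (Firm B leads).
- X → Firm A plays Mid (best of 2, 5, 1); Firm B gets 9.
- Y → Firm A plays High (best of 5, 5, 7); Firm B gets 6.
- Z → Firm A plays Mid (best of 8, 9, 6); Firm B gets 4.
Maximizing over 9, 6, 4, Firm B chooses X. Subgame-perfect outcome: (Mid, X) with payoffs (5, 9).
Now find the simultaneous Nash equilibrium.
Firm A's best replies: X→Mid; Y→High; Z→Mid.
Firm B's best replies: Low→Z; Mid→X; High→X.
The unique mutual best reply is (Mid, X), giving (5, 9).
Sequential outcome (Mid, X) coincides with the Nash profile (Mid, X).

yes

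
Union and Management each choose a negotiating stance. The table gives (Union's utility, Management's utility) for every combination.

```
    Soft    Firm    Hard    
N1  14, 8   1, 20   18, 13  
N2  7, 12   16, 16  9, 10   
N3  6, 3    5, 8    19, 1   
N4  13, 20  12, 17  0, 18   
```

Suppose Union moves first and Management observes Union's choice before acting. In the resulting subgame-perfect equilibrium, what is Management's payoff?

16

Work backward from Management's decision.
- N1: BR = Firm, leader payoff 1.
- N2: BR = Firm, leader payoff 16.
- N3: BR = Firm, leader payoff 5.
- N4: BR = Soft, leader payoff 13.
Union's induced payoffs are 1, 16, 5, 13, so Union commits to N2. Subgame-perfect outcome: (N2, Firm) with payoffs (16, 16).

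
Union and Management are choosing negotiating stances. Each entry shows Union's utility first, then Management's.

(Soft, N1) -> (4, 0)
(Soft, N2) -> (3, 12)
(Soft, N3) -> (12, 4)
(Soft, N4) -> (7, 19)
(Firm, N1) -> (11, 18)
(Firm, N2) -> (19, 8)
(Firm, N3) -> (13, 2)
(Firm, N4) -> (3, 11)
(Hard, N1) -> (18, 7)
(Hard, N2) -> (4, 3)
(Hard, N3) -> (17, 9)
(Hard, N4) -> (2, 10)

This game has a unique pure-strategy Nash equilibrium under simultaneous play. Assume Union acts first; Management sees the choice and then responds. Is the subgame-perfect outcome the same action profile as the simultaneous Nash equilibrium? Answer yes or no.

Management best-responds to each possible Union move:
- Soft: BR = N4, leader payoff 7.
- Firm: BR = N1, leader payoff 11.
- Hard: BR = N4, leader payoff 2.
Among 7, 11, 2, the best is 11 at Firm. Subgame-perfect outcome: (Firm, N1) with payoffs (11, 18).
For the simultaneous game, intersect best replies.
Union's best replies: N1→Hard; N2→Firm; N3→Hard; N4→Soft.
Management's best replies: Soft→N4; Firm→N1; Hard→N4.
The unique mutual best reply is (Soft, N4), giving (7, 19).
Sequential outcome (Firm, N1) differs from the Nash profile (Soft, N4).

no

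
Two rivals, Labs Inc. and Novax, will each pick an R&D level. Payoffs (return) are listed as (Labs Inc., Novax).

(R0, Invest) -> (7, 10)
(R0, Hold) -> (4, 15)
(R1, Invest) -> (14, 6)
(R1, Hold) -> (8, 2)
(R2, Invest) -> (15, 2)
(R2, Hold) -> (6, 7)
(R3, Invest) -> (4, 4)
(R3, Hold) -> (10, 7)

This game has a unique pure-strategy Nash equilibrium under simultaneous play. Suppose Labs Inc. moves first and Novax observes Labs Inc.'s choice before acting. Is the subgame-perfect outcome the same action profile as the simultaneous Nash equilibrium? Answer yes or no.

no

Novax best-responds to each possible Labs Inc. move:
- R0: Novax compares 10, 15 and picks Hold; Labs Inc. would get 4.
- R1: Novax compares 6, 2 and picks Invest; Labs Inc. would get 14.
- R2: Novax compares 2, 7 and picks Hold; Labs Inc. would get 6.
- R3: Novax compares 4, 7 and picks Hold; Labs Inc. would get 10.
Among 4, 14, 6, 10, the best is 14 at R1. Subgame-perfect outcome: (R1, Invest) with payoffs (14, 6).
Under simultaneous play:
Labs Inc.'s best replies: Invest→R2; Hold→R3.
Novax's best replies: R0→Hold; R1→Invest; R2→Hold; R3→Hold.
The unique mutual best reply is (R3, Hold), giving (10, 7).
Sequential outcome (R1, Invest) differs from the Nash profile (R3, Hold).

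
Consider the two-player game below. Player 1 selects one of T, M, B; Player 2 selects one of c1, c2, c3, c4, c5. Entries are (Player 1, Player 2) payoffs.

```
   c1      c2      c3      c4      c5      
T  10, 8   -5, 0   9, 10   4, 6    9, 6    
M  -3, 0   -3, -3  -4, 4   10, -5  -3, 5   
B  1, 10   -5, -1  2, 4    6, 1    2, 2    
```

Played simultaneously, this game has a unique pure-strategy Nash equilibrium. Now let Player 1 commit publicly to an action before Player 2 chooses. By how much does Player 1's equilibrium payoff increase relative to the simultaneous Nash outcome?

Work backward from Player 2's decision.
- T: Player 2 compares 8, 0, 10, 6, 6 and picks c3; Player 1 would get 9.
- M: Player 2 compares 0, -3, 4, -5, 5 and picks c5; Player 1 would get -3.
- B: Player 2 compares 10, -1, 4, 1, 2 and picks c1; Player 1 would get 1.
Maximizing over 9, -3, 1, Player 1 chooses T. Subgame-perfect outcome: (T, c3) with payoffs (9, 10).
For the simultaneous game, intersect best replies.
Player 1's best replies: c1→T; c2→M; c3→T; c4→M; c5→T.
Player 2's best replies: T→c3; M→c5; B→c1.
The unique mutual best reply is (T, c3), giving (9, 10).
Player 1's commitment gain: 9 − 9 = 0.

0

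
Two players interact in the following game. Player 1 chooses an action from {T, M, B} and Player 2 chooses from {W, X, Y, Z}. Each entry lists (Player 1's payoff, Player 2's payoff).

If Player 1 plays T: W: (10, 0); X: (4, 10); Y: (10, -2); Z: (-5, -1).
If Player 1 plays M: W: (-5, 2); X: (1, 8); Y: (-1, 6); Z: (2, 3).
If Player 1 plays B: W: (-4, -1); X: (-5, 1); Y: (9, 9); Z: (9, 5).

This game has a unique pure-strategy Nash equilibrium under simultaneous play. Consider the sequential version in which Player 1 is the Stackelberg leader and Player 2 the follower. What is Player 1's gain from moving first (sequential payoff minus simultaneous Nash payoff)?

Solve by backward induction (Player 1 leads).
- T → Player 2 plays X (best of 0, 10, -2, -1); Player 1 gets 4.
- M → Player 2 plays X (best of 2, 8, 6, 3); Player 1 gets 1.
- B → Player 2 plays Y (best of -1, 1, 9, 5); Player 1 gets 9.
Player 1's induced payoffs are 4, 1, 9, so Player 1 commits to B. Subgame-perfect outcome: (B, Y) with payoffs (9, 9).
Now find the simultaneous Nash equilibrium.
Player 1's best replies: W→T; X→T; Y→T; Z→B.
Player 2's best replies: T→X; M→X; B→Y.
Only (T, X) has each player best-responding; Nash payoffs (4, 10).
Player 1's commitment gain: 9 − 4 = 5.

5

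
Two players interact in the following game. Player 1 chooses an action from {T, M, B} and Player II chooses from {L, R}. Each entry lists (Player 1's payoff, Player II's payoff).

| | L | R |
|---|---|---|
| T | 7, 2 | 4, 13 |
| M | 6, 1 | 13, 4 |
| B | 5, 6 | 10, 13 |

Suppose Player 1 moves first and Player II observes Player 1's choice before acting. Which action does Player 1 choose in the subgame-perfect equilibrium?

Player II best-responds to each possible Player 1 move:
- T → Player II plays R (best of 2, 13); Player 1 gets 4.
- M → Player II plays R (best of 1, 4); Player 1 gets 13.
- B → Player II plays R (best of 6, 13); Player 1 gets 10.
Player 1's induced payoffs are 4, 13, 10, so Player 1 commits to M. Subgame-perfect outcome: (M, R) with payoffs (13, 4).

M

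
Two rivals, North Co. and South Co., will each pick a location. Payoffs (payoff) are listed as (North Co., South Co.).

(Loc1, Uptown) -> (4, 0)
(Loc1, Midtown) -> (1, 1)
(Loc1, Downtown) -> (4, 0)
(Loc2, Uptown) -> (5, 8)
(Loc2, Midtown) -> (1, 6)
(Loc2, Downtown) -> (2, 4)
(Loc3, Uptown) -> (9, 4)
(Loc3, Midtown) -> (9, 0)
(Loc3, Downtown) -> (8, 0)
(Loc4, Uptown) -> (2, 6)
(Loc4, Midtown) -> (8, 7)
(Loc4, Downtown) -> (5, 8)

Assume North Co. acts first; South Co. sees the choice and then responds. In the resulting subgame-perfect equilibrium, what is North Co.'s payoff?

South Co. best-responds to each possible North Co. move:
- Loc1: BR = Midtown, leader payoff 1.
- Loc2: BR = Uptown, leader payoff 5.
- Loc3: BR = Uptown, leader payoff 9.
- Loc4: BR = Downtown, leader payoff 5.
Maximizing over 1, 5, 9, 5, North Co. chooses Loc3. Subgame-perfect outcome: (Loc3, Uptown) with payoffs (9, 4).

9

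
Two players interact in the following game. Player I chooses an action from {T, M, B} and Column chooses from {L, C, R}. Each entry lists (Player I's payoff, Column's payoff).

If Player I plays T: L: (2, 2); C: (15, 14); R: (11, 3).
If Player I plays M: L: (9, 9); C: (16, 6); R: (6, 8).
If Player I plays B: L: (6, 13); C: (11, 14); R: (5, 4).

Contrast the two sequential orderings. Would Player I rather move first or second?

first

If Player I leads: Column's best replies are T→C, M→L, B→C; Player I's induced payoffs 15, 9, 11; outcome (T, C), payoffs (15, 14).
If Column leads: Player I's best replies are L→M, C→M, R→T; Column's induced payoffs 9, 6, 3; outcome (M, L), payoffs (9, 9).
Player I gets 15 moving first and 9 moving second, so Player I prefers to move first.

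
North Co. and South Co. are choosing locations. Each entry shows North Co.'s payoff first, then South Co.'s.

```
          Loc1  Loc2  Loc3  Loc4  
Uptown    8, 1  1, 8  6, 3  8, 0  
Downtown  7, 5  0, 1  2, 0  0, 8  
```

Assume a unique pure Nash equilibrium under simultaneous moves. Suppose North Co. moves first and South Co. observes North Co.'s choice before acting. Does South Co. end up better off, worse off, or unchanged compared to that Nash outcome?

Solve by backward induction (North Co. leads).
- Uptown: South Co. compares 1, 8, 3, 0 and picks Loc2; North Co. would get 1.
- Downtown: South Co. compares 5, 1, 0, 8 and picks Loc4; North Co. would get 0.
North Co.'s induced payoffs are 1, 0, so North Co. commits to Uptown. Subgame-perfect outcome: (Uptown, Loc2) with payoffs (1, 8).
Under simultaneous play:
North Co.'s best replies: Loc1→Uptown; Loc2→Uptown; Loc3→Uptown; Loc4→Uptown.
South Co.'s best replies: Uptown→Loc2; Downtown→Loc4.
Only (Uptown, Loc2) has each player best-responding; Nash payoffs (1, 8).
South Co. earns 8 sequentially versus 8 at the Nash outcome: unchanged.

unchanged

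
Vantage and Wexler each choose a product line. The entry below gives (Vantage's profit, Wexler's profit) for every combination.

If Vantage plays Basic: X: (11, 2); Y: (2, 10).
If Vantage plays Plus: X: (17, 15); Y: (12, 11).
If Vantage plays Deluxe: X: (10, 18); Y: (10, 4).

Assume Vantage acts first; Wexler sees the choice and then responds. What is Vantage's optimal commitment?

Plus

Work backward from Wexler's decision.
- Basic: BR = Y, leader payoff 2.
- Plus: BR = X, leader payoff 17.
- Deluxe: BR = X, leader payoff 10.
Maximizing over 2, 17, 10, Vantage chooses Plus. Subgame-perfect outcome: (Plus, X) with payoffs (17, 15).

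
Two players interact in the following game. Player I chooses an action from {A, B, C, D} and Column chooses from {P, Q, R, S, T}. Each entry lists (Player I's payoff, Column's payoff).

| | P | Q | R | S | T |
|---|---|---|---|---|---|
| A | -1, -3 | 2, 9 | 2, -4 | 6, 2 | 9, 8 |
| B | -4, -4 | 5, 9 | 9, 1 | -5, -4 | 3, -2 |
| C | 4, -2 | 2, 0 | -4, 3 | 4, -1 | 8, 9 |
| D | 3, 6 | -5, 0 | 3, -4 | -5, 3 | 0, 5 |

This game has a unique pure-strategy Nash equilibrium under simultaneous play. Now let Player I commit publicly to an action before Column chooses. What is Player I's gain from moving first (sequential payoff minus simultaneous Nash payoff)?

3

Work backward from Column's decision.
- A → Column plays Q (best of -3, 9, -4, 2, 8); Player I gets 2.
- B → Column plays Q (best of -4, 9, 1, -4, -2); Player I gets 5.
- C → Column plays T (best of -2, 0, 3, -1, 9); Player I gets 8.
- D → Column plays P (best of 6, 0, -4, 3, 5); Player I gets 3.
Player I's induced payoffs are 2, 5, 8, 3, so Player I commits to C. Subgame-perfect outcome: (C, T) with payoffs (8, 9).
Under simultaneous play:
Player I's best replies: P→C; Q→B; R→B; S→A; T→A.
Column's best replies: A→Q; B→Q; C→T; D→P.
Only (B, Q) has each player best-responding; Nash payoffs (5, 9).
Player I's commitment gain: 8 − 5 = 3.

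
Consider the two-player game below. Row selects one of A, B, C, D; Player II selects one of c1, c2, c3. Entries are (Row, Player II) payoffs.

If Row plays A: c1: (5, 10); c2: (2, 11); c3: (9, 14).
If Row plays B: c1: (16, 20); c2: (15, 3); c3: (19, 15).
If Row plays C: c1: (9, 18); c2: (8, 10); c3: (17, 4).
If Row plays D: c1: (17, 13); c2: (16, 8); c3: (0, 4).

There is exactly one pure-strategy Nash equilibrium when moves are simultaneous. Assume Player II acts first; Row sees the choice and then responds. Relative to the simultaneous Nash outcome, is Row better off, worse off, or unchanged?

Solve by backward induction (Player II leads).
- c1: BR = D, leader payoff 13.
- c2: BR = D, leader payoff 8.
- c3: BR = B, leader payoff 15.
Player II's induced payoffs are 13, 8, 15, so Player II commits to c3. Subgame-perfect outcome: (B, c3) with payoffs (19, 15).
Under simultaneous play:
Row's best replies: c1→D; c2→D; c3→B.
Player II's best replies: A→c3; B→c1; C→c1; D→c1.
The unique mutual best reply is (D, c1), giving (17, 13).
Row earns 19 sequentially versus 17 at the Nash outcome: better off.

better off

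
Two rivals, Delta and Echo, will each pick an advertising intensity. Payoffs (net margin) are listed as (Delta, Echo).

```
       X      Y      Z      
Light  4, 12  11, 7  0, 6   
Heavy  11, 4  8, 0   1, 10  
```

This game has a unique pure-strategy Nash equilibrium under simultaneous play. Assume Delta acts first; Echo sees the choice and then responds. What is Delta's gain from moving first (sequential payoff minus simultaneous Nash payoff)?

3

Backward induction with Delta moving first.
- Light: BR = X, leader payoff 4.
- Heavy: BR = Z, leader payoff 1.
Among 4, 1, the best is 4 at Light. Subgame-perfect outcome: (Light, X) with payoffs (4, 12).
Under simultaneous play:
Delta's best replies: X→Heavy; Y→Light; Z→Heavy.
Echo's best replies: Light→X; Heavy→Z.
Only (Heavy, Z) has each player best-responding; Nash payoffs (1, 10).
Delta's commitment gain: 4 − 1 = 3.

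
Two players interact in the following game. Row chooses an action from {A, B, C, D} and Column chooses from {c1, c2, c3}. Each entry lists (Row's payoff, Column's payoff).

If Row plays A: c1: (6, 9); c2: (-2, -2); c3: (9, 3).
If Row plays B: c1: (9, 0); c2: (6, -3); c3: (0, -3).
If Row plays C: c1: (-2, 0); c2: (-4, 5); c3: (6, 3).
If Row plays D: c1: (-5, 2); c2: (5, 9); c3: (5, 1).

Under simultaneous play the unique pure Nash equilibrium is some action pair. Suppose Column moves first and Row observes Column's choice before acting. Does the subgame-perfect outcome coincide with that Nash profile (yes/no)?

no

Backward induction with Column moving first.
- c1: Row compares 6, 9, -2, -5 and picks B; Column would get 0.
- c2: Row compares -2, 6, -4, 5 and picks B; Column would get -3.
- c3: Row compares 9, 0, 6, 5 and picks A; Column would get 3.
Among 0, -3, 3, the best is 3 at c3. Subgame-perfect outcome: (A, c3) with payoffs (9, 3).
For the simultaneous game, intersect best replies.
Row's best replies: c1→B; c2→B; c3→A.
Column's best replies: A→c1; B→c1; C→c2; D→c2.
The unique mutual best reply is (B, c1), giving (9, 0).
Sequential outcome (A, c3) differs from the Nash profile (B, c1).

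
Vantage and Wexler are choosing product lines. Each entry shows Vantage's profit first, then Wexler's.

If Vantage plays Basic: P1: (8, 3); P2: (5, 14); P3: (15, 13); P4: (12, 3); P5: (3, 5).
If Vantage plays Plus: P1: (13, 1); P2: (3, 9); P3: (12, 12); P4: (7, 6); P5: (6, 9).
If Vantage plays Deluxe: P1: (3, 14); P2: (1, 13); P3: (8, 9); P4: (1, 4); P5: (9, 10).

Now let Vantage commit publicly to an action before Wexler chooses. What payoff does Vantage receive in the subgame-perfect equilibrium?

Solve by backward induction (Vantage leads).
- Basic: Wexler compares 3, 14, 13, 3, 5 and picks P2; Vantage would get 5.
- Plus: Wexler compares 1, 9, 12, 6, 9 and picks P3; Vantage would get 12.
- Deluxe: Wexler compares 14, 13, 9, 4, 10 and picks P1; Vantage would get 3.
Among 5, 12, 3, the best is 12 at Plus. Subgame-perfect outcome: (Plus, P3) with payoffs (12, 12).

12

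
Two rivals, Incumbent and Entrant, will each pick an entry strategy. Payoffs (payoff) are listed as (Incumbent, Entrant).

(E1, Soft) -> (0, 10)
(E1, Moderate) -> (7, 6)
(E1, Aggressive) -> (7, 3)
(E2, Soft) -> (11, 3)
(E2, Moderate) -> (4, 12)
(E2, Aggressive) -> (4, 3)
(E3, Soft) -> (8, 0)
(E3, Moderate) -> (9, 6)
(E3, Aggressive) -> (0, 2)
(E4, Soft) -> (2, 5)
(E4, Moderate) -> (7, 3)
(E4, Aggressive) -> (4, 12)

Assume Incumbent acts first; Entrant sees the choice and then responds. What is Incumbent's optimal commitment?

E3

Backward induction with Incumbent moving first.
- E1: Entrant compares 10, 6, 3 and picks Soft; Incumbent would get 0.
- E2: Entrant compares 3, 12, 3 and picks Moderate; Incumbent would get 4.
- E3: Entrant compares 0, 6, 2 and picks Moderate; Incumbent would get 9.
- E4: Entrant compares 5, 3, 12 and picks Aggressive; Incumbent would get 4.
Among 0, 4, 9, 4, the best is 9 at E3. Subgame-perfect outcome: (E3, Moderate) with payoffs (9, 6).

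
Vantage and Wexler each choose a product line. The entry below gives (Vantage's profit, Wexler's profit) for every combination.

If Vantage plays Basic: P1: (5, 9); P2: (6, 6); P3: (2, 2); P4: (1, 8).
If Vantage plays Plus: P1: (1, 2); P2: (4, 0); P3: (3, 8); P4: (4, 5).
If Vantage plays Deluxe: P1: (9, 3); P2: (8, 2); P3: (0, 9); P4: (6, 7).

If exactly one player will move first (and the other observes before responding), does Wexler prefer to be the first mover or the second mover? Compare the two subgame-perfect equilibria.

If Vantage leads: Wexler's best replies are Basic→P1, Plus→P3, Deluxe→P3; Vantage's induced payoffs 5, 3, 0; outcome (Basic, P1), payoffs (5, 9).
If Wexler leads: Vantage's best replies are P1→Deluxe, P2→Deluxe, P3→Plus, P4→Deluxe; Wexler's induced payoffs 3, 2, 8, 7; outcome (Plus, P3), payoffs (3, 8).
Wexler gets 8 moving first and 9 moving second, so Wexler prefers to move second.

second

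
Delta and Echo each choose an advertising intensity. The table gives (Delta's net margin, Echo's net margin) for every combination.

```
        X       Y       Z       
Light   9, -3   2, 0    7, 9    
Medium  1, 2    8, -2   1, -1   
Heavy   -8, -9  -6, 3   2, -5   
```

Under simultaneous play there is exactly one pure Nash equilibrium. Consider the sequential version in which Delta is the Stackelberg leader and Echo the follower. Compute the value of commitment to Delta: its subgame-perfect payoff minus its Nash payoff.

Backward induction with Delta moving first.
- Light: Echo compares -3, 0, 9 and picks Z; Delta would get 7.
- Medium: Echo compares 2, -2, -1 and picks X; Delta would get 1.
- Heavy: Echo compares -9, 3, -5 and picks Y; Delta would get -6.
Maximizing over 7, 1, -6, Delta chooses Light. Subgame-perfect outcome: (Light, Z) with payoffs (7, 9).
For the simultaneous game, intersect best replies.
Delta's best replies: X→Light; Y→Medium; Z→Light.
Echo's best replies: Light→Z; Medium→X; Heavy→Y.
Only (Light, Z) has each player best-responding; Nash payoffs (7, 9).
Delta's commitment gain: 7 − 7 = 0.

0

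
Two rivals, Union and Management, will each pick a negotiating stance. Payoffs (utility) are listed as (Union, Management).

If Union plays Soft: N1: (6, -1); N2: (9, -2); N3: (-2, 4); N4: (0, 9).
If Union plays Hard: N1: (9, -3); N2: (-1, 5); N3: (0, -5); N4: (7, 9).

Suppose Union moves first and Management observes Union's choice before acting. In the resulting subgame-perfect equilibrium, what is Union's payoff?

7

Solve by backward induction (Union leads).
- Soft → Management plays N4 (best of -1, -2, 4, 9); Union gets 0.
- Hard → Management plays N4 (best of -3, 5, -5, 9); Union gets 7.
Union's induced payoffs are 0, 7, so Union commits to Hard. Subgame-perfect outcome: (Hard, N4) with payoffs (7, 9).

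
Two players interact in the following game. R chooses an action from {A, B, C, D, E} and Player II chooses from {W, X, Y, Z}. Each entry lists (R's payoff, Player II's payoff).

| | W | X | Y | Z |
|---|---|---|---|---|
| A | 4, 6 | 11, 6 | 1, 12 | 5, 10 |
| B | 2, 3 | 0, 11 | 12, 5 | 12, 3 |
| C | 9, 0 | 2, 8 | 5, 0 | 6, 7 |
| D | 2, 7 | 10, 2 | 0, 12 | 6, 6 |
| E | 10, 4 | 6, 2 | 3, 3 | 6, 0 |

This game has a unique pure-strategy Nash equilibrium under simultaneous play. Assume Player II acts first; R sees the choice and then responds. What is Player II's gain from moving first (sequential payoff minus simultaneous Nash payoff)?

Work backward from R's decision.
- W → R plays E (best of 4, 2, 9, 2, 10); Player II gets 4.
- X → R plays A (best of 11, 0, 2, 10, 6); Player II gets 6.
- Y → R plays B (best of 1, 12, 5, 0, 3); Player II gets 5.
- Z → R plays B (best of 5, 12, 6, 6, 6); Player II gets 3.
Among 4, 6, 5, 3, the best is 6 at X. Subgame-perfect outcome: (A, X) with payoffs (11, 6).
Under simultaneous play:
R's best replies: W→E; X→A; Y→B; Z→B.
Player II's best replies: A→Y; B→X; C→X; D→Y; E→W.
The unique mutual best reply is (E, W), giving (10, 4).
Player II's commitment gain: 6 − 4 = 2.

2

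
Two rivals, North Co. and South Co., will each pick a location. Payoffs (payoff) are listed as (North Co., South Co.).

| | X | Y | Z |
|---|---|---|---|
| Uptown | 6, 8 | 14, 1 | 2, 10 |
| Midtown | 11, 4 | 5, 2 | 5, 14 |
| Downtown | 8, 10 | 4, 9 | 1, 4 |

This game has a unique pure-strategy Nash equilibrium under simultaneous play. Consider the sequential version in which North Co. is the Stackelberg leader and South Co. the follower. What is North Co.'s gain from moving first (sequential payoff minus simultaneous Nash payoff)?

3

Solve by backward induction (North Co. leads).
- Uptown: BR = Z, leader payoff 2.
- Midtown: BR = Z, leader payoff 5.
- Downtown: BR = X, leader payoff 8.
North Co.'s induced payoffs are 2, 5, 8, so North Co. commits to Downtown. Subgame-perfect outcome: (Downtown, X) with payoffs (8, 10).
Under simultaneous play:
North Co.'s best replies: X→Midtown; Y→Uptown; Z→Midtown.
South Co.'s best replies: Uptown→Z; Midtown→Z; Downtown→X.
Only (Midtown, Z) has each player best-responding; Nash payoffs (5, 14).
North Co.'s commitment gain: 8 − 5 = 3.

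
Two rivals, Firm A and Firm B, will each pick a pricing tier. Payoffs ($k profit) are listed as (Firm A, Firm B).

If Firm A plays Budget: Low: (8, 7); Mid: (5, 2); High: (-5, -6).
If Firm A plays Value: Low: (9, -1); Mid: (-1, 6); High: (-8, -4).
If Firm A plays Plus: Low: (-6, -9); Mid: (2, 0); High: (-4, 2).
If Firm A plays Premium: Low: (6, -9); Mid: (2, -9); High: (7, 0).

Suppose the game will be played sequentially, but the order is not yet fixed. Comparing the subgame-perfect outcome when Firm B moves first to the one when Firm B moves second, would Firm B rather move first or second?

second

If Firm A leads: Firm B's best replies are Budget→Low, Value→Mid, Plus→High, Premium→High; Firm A's induced payoffs 8, -1, -4, 7; outcome (Budget, Low), payoffs (8, 7).
If Firm B leads: Firm A's best replies are Low→Value, Mid→Budget, High→Premium; Firm B's induced payoffs -1, 2, 0; outcome (Budget, Mid), payoffs (5, 2).
Firm B gets 2 moving first and 7 moving second, so Firm B prefers to move second.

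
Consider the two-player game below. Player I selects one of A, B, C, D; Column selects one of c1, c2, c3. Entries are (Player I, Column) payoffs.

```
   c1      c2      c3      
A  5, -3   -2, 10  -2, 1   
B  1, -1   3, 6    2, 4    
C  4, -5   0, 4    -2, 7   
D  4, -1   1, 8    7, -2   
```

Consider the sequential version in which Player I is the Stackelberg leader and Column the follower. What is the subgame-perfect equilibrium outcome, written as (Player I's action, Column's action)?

(B, c2)

Backward induction with Player I moving first.
- A: Column compares -3, 10, 1 and picks c2; Player I would get -2.
- B: Column compares -1, 6, 4 and picks c2; Player I would get 3.
- C: Column compares -5, 4, 7 and picks c3; Player I would get -2.
- D: Column compares -1, 8, -2 and picks c2; Player I would get 1.
Maximizing over -2, 3, -2, 1, Player I chooses B. Subgame-perfect outcome: (B, c2) with payoffs (3, 6).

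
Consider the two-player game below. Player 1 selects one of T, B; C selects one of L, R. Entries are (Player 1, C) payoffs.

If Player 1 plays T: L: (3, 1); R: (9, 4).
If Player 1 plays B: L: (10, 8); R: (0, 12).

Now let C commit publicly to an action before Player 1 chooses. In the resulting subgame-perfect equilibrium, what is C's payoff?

Player 1 best-responds to each possible C move:
- L: BR = B, leader payoff 8.
- R: BR = T, leader payoff 4.
Maximizing over 8, 4, C chooses L. Subgame-perfect outcome: (B, L) with payoffs (10, 8).

8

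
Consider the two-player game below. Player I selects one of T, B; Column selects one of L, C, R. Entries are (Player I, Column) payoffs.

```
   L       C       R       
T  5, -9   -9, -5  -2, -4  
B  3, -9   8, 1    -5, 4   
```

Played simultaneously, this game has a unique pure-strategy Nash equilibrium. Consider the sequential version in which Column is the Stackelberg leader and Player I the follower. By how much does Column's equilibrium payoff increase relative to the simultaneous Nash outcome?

5

Solve by backward induction (Column leads).
- L → Player I plays T (best of 5, 3); Column gets -9.
- C → Player I plays B (best of -9, 8); Column gets 1.
- R → Player I plays T (best of -2, -5); Column gets -4.
Maximizing over -9, 1, -4, Column chooses C. Subgame-perfect outcome: (B, C) with payoffs (8, 1).
Now find the simultaneous Nash equilibrium.
Player I's best replies: L→T; C→B; R→T.
Column's best replies: T→R; B→R.
The unique mutual best reply is (T, R), giving (-2, -4).
Column's commitment gain: 1 − -4 = 5.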